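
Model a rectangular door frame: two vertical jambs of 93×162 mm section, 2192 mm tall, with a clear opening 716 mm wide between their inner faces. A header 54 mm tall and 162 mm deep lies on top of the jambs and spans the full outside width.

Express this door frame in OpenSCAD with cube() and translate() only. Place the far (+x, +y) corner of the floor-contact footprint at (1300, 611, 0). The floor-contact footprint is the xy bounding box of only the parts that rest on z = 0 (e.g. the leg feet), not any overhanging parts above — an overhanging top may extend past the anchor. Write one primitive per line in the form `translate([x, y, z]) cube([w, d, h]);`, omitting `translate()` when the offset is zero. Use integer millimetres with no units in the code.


translate([398, 449, 0]) cube([93, 162, 2192]);
translate([1207, 449, 0]) cube([93, 162, 2192]);
translate([398, 449, 2192]) cube([902, 162, 54]);


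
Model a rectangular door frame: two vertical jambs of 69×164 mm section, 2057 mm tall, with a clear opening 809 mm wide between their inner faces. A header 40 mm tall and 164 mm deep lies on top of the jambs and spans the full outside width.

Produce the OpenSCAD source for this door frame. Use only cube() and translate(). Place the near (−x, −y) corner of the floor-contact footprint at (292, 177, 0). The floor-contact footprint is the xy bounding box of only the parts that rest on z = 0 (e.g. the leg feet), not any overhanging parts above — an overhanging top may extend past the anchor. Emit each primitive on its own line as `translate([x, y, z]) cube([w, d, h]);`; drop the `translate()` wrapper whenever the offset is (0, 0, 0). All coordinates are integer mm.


translate([292, 177, 0]) cube([69, 164, 2057]);
translate([1170, 177, 0]) cube([69, 164, 2057]);
translate([292, 177, 2057]) cube([947, 164, 40]);


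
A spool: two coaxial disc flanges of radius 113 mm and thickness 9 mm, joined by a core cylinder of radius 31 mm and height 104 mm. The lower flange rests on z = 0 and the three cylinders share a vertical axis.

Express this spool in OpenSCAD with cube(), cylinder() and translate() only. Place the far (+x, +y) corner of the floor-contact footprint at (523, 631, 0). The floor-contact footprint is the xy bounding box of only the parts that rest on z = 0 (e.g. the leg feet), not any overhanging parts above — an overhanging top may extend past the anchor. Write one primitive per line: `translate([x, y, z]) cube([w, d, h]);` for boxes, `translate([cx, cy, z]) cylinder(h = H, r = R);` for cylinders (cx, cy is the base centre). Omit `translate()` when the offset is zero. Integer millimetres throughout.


translate([410, 518, 0]) cylinder(h = 9, r = 113);
translate([410, 518, 9]) cylinder(h = 104, r = 31);
translate([410, 518, 113]) cylinder(h = 9, r = 113);


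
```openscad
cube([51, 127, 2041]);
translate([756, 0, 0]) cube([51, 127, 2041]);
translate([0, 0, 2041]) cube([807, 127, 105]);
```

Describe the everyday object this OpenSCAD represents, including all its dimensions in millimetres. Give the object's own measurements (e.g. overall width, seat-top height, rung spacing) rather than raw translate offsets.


A door frame. The clear opening is 705 mm wide and 2041 mm high. Two 51 mm wide jambs, 127 mm deep, stand either side of the opening from the floor to the top of the opening. A 105 mm thick head sits across the top of both jambs, spanning the full outside width of the frame.


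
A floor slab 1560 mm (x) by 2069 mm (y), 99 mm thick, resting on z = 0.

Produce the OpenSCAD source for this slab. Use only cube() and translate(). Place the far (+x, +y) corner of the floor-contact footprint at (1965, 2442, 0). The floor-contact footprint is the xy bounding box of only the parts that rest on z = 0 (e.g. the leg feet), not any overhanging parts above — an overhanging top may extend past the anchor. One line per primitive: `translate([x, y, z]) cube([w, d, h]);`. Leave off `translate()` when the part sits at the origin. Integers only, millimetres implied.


translate([405, 373, 0]) cube([1560, 2069, 99]);


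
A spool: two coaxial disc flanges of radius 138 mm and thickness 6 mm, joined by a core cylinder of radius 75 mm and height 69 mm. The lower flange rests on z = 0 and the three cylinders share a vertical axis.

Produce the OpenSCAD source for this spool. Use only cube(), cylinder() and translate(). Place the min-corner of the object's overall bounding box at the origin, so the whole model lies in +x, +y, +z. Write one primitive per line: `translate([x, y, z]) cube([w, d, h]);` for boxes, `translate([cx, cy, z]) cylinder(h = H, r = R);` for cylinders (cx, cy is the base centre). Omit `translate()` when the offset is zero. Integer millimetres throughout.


translate([138, 138, 0]) cylinder(h = 6, r = 138);
translate([138, 138, 6]) cylinder(h = 69, r = 75);
translate([138, 138, 75]) cylinder(h = 6, r = 138);


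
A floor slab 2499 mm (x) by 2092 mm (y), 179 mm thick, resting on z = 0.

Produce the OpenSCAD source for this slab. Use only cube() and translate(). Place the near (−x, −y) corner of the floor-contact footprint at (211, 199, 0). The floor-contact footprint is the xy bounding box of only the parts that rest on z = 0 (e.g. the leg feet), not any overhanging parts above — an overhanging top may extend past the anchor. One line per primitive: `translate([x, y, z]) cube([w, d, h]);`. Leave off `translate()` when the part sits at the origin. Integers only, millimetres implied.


translate([211, 199, 0]) cube([2499, 2092, 179]);


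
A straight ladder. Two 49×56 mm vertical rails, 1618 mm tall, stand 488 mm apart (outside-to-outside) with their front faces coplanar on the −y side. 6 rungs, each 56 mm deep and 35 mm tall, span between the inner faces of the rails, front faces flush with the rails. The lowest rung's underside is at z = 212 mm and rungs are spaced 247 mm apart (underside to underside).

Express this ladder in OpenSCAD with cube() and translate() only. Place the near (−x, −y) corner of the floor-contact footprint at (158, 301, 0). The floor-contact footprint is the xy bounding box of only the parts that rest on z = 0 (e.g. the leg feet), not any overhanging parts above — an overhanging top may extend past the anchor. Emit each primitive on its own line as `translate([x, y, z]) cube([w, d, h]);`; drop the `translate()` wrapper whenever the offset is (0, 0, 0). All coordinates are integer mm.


translate([158, 301, 0]) cube([49, 56, 1618]);
translate([597, 301, 0]) cube([49, 56, 1618]);
translate([207, 301, 212]) cube([390, 56, 35]);
translate([207, 301, 459]) cube([390, 56, 35]);
translate([207, 301, 706]) cube([390, 56, 35]);
translate([207, 301, 953]) cube([390, 56, 35]);
translate([207, 301, 1200]) cube([390, 56, 35]);
translate([207, 301, 1447]) cube([390, 56, 35]);


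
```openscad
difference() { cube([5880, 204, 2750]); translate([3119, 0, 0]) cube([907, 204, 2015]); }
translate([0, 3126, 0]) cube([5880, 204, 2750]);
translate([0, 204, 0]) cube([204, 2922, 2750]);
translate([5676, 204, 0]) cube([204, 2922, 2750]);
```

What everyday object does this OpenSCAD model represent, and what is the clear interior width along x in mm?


A single room. The interior width is 5472 mm.

Four walls enclosing a rectangle with a door in the front wall — a room. Outside width 5880 minus two 204 mm walls gives 5472 mm.


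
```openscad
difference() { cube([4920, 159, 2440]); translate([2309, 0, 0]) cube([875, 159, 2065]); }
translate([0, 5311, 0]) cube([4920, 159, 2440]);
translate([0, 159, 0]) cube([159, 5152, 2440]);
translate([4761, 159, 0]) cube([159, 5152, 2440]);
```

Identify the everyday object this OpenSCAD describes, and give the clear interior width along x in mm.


A single room. The interior width is 4602 mm.

Four walls enclosing a rectangle with a door in the front wall — a room. Outside width 4920 minus two 159 mm walls gives 4602 mm.


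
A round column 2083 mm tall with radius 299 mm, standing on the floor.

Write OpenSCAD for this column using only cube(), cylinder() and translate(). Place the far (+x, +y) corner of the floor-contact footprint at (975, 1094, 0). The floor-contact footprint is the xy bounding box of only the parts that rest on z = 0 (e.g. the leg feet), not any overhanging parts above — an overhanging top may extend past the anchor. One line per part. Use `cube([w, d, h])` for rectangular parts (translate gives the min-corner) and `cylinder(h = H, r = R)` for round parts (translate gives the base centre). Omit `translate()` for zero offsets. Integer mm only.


translate([676, 795, 0]) cylinder(h = 2083, r = 299);


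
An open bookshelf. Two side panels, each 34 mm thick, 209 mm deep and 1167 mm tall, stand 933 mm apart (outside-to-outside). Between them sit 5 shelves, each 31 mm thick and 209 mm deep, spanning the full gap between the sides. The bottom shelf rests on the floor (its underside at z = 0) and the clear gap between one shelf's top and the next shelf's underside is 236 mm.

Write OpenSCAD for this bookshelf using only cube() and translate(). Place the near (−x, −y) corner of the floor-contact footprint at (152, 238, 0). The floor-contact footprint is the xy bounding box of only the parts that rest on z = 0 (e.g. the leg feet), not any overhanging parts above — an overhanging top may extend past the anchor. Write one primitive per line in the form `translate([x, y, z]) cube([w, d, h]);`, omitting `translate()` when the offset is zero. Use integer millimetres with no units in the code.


translate([152, 238, 0]) cube([34, 209, 1167]);
translate([1051, 238, 0]) cube([34, 209, 1167]);
translate([186, 238, 0]) cube([865, 209, 31]);
translate([186, 238, 267]) cube([865, 209, 31]);
translate([186, 238, 534]) cube([865, 209, 31]);
translate([186, 238, 801]) cube([865, 209, 31]);
translate([186, 238, 1068]) cube([865, 209, 31]);


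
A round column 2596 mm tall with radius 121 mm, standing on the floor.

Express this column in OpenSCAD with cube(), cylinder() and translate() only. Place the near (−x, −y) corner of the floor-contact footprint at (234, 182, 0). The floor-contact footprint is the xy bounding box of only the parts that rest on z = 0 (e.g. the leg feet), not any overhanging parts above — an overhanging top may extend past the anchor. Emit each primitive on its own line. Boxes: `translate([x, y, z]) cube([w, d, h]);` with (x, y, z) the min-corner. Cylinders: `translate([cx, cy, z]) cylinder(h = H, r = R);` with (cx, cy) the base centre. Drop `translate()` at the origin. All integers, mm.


translate([355, 303, 0]) cylinder(h = 2596, r = 121);


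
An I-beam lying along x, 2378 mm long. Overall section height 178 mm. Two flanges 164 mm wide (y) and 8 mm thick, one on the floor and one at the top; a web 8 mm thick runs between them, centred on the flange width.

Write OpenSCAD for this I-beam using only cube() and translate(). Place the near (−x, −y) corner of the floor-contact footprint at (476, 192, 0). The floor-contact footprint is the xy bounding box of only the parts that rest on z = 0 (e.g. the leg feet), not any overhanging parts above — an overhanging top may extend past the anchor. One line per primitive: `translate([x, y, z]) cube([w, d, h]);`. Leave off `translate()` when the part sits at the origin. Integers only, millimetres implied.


translate([476, 192, 0]) cube([2378, 164, 8]);
translate([476, 270, 8]) cube([2378, 8, 162]);
translate([476, 192, 170]) cube([2378, 164, 8]);


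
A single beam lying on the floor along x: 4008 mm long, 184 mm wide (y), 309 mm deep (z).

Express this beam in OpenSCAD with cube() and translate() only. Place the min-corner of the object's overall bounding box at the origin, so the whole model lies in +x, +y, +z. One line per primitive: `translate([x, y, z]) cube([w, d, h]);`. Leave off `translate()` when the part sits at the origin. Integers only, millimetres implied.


cube([4008, 184, 309]);


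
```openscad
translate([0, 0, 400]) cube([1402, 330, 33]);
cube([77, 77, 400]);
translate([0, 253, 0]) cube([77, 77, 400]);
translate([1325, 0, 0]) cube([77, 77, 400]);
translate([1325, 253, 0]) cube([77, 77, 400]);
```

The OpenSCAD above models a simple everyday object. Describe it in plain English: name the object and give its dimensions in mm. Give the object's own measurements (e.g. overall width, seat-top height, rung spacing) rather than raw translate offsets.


A bench: a 1402×330 mm seat slab, 33 mm thick, top at z = 433 mm, on four 77×77 mm square legs flush with the seat corners and standing on z = 0.


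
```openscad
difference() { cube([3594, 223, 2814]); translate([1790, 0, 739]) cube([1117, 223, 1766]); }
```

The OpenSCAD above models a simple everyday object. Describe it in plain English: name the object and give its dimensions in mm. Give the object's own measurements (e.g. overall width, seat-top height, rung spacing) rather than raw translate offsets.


A wall 3594 mm long (x), 223 mm thick (y), 2814 mm tall, with a rectangular window opening cut through it. The opening is 1117 mm wide and 1766 mm tall; its sill is at z = 739 mm and its near (−x) edge is 1790 mm from the wall's −x end. The opening passes through the full wall thickness.


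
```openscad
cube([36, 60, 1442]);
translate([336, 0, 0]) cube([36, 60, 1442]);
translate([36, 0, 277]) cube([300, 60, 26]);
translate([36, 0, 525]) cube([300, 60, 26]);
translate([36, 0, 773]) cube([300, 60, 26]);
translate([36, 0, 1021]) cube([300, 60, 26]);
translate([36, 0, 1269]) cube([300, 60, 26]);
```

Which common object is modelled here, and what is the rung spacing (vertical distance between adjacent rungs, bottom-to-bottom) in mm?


A ladder. The rung spacing is 248 mm.

Two tall 36×60 posts with 5 short bars between them — a ladder. Adjacent rungs sit at z = 277 and z = 525, so the spacing is 525 − 277 = 248 mm.


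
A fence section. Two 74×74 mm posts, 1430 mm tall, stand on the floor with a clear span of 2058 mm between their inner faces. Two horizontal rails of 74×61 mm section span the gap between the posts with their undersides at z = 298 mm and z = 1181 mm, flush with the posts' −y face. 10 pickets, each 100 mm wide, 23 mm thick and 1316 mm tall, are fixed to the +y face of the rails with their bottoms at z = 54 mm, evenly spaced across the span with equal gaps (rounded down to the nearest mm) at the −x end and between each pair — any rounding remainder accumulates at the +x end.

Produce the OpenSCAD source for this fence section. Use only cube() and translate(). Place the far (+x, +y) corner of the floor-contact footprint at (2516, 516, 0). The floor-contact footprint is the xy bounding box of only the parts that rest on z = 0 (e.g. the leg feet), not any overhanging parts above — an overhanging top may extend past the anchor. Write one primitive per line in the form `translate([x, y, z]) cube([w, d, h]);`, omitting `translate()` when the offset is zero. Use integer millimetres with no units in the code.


translate([310, 442, 0]) cube([74, 74, 1430]);
translate([2442, 442, 0]) cube([74, 74, 1430]);
translate([384, 442, 298]) cube([2058, 74, 61]);
translate([384, 442, 1181]) cube([2058, 74, 61]);
translate([480, 516, 54]) cube([100, 23, 1316]);
translate([676, 516, 54]) cube([100, 23, 1316]);
translate([872, 516, 54]) cube([100, 23, 1316]);
translate([1068, 516, 54]) cube([100, 23, 1316]);
translate([1264, 516, 54]) cube([100, 23, 1316]);
translate([1460, 516, 54]) cube([100, 23, 1316]);
translate([1656, 516, 54]) cube([100, 23, 1316]);
translate([1852, 516, 54]) cube([100, 23, 1316]);
translate([2048, 516, 54]) cube([100, 23, 1316]);
translate([2244, 516, 54]) cube([100, 23, 1316]);


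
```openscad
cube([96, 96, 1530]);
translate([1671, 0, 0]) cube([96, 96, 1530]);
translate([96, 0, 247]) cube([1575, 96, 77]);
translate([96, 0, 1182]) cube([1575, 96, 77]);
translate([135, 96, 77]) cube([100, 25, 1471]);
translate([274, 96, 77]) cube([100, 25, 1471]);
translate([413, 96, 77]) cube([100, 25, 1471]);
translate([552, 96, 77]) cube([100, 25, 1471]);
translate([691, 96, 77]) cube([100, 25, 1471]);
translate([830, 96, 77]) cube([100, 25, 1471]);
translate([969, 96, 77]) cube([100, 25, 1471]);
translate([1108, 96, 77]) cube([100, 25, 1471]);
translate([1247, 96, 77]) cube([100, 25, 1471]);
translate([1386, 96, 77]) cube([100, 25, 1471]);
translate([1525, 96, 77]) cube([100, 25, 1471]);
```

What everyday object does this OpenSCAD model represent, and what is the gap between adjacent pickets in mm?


A fence section. The picket gap is 39 mm.

Two posts, two rails, 11 pickets — a fence section. Span 1575 mm holds 11 pickets of 100 mm with 12 equal gaps: ⌊(1575 − 11·100) / 12⌋ = 39 mm.


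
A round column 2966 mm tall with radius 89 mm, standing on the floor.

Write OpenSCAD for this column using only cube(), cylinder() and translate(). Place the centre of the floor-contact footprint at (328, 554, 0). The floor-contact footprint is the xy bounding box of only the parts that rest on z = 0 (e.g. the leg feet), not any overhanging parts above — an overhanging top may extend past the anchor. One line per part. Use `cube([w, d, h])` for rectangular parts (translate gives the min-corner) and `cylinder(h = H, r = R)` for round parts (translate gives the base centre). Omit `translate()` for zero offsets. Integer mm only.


translate([328, 554, 0]) cylinder(h = 2966, r = 89);


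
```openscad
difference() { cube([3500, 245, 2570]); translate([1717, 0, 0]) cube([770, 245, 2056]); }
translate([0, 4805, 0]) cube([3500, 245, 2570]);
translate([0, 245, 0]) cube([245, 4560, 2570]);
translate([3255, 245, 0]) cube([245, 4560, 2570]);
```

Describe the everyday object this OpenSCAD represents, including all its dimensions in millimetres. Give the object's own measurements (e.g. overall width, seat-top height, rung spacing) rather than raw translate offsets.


A single room: four walls, each 2570 mm tall and 245 mm thick, enclosing an outside footprint 3500×5050 mm (x × y), no floor or roof. The front and back walls (−y and +y sides) run the full x-width; the side walls fit between their inner faces. A door opening 770 mm wide and 2056 mm tall is cut through the front wall from the floor up, its −x edge 1717 mm from the wall's −x end.


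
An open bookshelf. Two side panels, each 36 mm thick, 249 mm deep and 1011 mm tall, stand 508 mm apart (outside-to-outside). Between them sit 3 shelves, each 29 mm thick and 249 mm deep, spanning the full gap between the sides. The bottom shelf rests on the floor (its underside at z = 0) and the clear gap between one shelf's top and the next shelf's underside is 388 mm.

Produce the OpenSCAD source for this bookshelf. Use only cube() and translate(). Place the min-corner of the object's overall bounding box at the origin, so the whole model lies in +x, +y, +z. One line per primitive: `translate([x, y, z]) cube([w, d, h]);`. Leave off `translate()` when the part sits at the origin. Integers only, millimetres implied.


cube([36, 249, 1011]);
translate([472, 0, 0]) cube([36, 249, 1011]);
translate([36, 0, 0]) cube([436, 249, 29]);
translate([36, 0, 417]) cube([436, 249, 29]);
translate([36, 0, 834]) cube([436, 249, 29]);


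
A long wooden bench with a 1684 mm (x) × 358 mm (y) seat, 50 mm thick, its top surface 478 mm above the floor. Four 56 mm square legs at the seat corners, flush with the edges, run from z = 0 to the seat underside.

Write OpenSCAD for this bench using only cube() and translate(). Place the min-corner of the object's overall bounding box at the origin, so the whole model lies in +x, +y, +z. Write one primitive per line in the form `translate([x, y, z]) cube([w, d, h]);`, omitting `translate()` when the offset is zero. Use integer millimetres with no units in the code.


translate([0, 0, 428]) cube([1684, 358, 50]);
cube([56, 56, 428]);
translate([0, 302, 0]) cube([56, 56, 428]);
translate([1628, 0, 0]) cube([56, 56, 428]);
translate([1628, 302, 0]) cube([56, 56, 428]);


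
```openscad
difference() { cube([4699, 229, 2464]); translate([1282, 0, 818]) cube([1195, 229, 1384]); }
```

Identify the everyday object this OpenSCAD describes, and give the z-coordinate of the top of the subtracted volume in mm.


A wall with a window opening. The window head height is 2202 mm.

A wall with a rectangular opening subtracted — a window. Sill at z = 818, opening 1384 mm tall, so the head is at 818 + 1384 = 2202 mm.


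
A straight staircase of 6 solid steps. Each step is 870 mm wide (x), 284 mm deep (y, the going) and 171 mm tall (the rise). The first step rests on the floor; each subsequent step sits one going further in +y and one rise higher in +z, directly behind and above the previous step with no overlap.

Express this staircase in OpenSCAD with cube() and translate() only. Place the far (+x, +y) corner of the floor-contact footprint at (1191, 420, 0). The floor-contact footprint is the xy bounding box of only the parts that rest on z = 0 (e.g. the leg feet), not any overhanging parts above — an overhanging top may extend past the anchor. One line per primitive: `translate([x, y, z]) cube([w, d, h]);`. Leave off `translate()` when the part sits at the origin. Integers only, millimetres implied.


translate([321, 136, 0]) cube([870, 284, 171]);
translate([321, 420, 171]) cube([870, 284, 171]);
translate([321, 704, 342]) cube([870, 284, 171]);
translate([321, 988, 513]) cube([870, 284, 171]);
translate([321, 1272, 684]) cube([870, 284, 171]);
translate([321, 1556, 855]) cube([870, 284, 171]);


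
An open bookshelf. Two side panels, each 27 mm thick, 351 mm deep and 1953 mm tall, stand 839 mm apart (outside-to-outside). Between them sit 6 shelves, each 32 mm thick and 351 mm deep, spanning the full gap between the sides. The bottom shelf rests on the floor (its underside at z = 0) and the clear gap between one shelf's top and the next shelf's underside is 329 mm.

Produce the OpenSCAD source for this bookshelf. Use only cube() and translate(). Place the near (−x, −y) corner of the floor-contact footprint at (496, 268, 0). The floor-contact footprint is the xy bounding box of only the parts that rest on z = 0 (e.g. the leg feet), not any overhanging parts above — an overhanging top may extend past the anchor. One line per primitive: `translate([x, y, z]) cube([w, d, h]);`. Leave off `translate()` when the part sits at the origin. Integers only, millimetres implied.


translate([496, 268, 0]) cube([27, 351, 1953]);
translate([1308, 268, 0]) cube([27, 351, 1953]);
translate([523, 268, 0]) cube([785, 351, 32]);
translate([523, 268, 361]) cube([785, 351, 32]);
translate([523, 268, 722]) cube([785, 351, 32]);
translate([523, 268, 1083]) cube([785, 351, 32]);
translate([523, 268, 1444]) cube([785, 351, 32]);
translate([523, 268, 1805]) cube([785, 351, 32]);


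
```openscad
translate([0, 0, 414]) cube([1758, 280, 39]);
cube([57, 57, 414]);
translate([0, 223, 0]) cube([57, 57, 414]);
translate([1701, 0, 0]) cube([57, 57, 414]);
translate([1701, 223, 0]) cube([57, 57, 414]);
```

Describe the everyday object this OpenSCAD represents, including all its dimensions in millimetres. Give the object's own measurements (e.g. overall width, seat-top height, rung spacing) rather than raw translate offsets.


A long wooden bench with a 1758 mm (x) × 280 mm (y) seat, 39 mm thick, its top surface 453 mm above the floor. Four 57 mm square legs at the seat corners, flush with the edges, run from z = 0 to the seat underside.


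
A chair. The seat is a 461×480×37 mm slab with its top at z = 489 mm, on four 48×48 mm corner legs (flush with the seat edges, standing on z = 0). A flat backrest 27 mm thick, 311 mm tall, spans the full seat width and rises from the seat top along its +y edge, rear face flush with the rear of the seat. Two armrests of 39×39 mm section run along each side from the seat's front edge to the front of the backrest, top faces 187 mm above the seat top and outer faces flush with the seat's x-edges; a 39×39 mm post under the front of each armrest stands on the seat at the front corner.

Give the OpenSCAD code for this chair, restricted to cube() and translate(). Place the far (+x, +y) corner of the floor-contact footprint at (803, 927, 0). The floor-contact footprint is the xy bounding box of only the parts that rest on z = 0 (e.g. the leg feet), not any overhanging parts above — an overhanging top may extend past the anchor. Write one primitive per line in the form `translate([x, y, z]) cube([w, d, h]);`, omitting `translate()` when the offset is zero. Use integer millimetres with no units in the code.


// leg_h = 489 - 37 = 452
// arm post h = 187 - 39 = 148
translate([342, 447, 452]) cube([461, 480, 37]);
translate([342, 447, 0]) cube([48, 48, 452]);
translate([755, 447, 0]) cube([48, 48, 452]);
translate([342, 879, 0]) cube([48, 48, 452]);
translate([755, 879, 0]) cube([48, 48, 452]);
translate([342, 900, 489]) cube([461, 27, 311]);
translate([342, 447, 637]) cube([39, 453, 39]);
translate([764, 447, 637]) cube([39, 453, 39]);
translate([342, 447, 489]) cube([39, 39, 148]);
translate([764, 447, 489]) cube([39, 39, 148]);


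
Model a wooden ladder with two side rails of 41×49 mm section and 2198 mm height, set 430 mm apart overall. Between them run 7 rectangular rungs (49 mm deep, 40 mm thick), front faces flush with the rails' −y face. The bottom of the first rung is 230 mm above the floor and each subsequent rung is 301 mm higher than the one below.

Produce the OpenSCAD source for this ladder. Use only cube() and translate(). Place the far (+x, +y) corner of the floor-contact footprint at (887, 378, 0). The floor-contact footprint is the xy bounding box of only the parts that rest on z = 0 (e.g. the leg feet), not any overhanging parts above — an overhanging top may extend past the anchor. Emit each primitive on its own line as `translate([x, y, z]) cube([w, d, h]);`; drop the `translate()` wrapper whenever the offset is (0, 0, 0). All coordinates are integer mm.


// rung span = 430 - 2*41 = 348
// rung[k] z = 230 + k*301
translate([457, 329, 0]) cube([41, 49, 2198]);
translate([846, 329, 0]) cube([41, 49, 2198]);
translate([498, 329, 230]) cube([348, 49, 40]);
translate([498, 329, 531]) cube([348, 49, 40]);
translate([498, 329, 832]) cube([348, 49, 40]);
translate([498, 329, 1133]) cube([348, 49, 40]);
translate([498, 329, 1434]) cube([348, 49, 40]);
translate([498, 329, 1735]) cube([348, 49, 40]);
translate([498, 329, 2036]) cube([348, 49, 40]);


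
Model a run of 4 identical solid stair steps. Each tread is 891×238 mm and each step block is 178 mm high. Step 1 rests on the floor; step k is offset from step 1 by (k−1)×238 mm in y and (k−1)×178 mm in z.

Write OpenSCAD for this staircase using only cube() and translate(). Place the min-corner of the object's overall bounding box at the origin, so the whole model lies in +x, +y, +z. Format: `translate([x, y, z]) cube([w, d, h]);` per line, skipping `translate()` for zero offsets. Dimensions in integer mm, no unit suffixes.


cube([891, 238, 178]);
translate([0, 238, 178]) cube([891, 238, 178]);
translate([0, 476, 356]) cube([891, 238, 178]);
translate([0, 714, 534]) cube([891, 238, 178]);


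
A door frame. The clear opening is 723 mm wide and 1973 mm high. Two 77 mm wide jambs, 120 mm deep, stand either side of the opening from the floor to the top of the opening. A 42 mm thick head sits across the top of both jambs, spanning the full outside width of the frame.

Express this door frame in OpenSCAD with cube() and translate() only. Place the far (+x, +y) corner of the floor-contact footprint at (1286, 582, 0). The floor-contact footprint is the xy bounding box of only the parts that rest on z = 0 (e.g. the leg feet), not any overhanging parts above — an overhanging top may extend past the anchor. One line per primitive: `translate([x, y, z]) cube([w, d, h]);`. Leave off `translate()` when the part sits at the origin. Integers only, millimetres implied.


translate([409, 462, 0]) cube([77, 120, 1973]);
translate([1209, 462, 0]) cube([77, 120, 1973]);
translate([409, 462, 1973]) cube([877, 120, 42]);


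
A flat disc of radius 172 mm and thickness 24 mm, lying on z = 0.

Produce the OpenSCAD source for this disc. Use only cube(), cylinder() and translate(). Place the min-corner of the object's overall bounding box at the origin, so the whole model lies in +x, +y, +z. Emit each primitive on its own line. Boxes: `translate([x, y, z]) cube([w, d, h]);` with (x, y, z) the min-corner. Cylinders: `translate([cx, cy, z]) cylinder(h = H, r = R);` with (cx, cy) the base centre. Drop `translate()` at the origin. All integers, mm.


translate([172, 172, 0]) cylinder(h = 24, r = 172);


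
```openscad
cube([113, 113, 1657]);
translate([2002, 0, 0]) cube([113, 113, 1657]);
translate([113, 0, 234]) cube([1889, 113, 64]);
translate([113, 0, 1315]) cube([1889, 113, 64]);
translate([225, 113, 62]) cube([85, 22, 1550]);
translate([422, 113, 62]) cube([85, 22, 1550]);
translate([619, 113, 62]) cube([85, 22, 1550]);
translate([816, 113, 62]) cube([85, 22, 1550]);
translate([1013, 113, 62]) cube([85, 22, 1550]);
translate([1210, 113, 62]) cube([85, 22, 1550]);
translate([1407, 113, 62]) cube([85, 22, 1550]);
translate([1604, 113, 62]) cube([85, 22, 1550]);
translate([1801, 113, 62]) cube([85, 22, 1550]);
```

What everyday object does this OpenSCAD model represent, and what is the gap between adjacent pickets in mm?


A fence section. The picket gap is 112 mm.

Two posts, two rails, 9 pickets — a fence section. Span 1889 mm holds 9 pickets of 85 mm with 10 equal gaps: ⌊(1889 − 9·85) / 10⌋ = 112 mm.


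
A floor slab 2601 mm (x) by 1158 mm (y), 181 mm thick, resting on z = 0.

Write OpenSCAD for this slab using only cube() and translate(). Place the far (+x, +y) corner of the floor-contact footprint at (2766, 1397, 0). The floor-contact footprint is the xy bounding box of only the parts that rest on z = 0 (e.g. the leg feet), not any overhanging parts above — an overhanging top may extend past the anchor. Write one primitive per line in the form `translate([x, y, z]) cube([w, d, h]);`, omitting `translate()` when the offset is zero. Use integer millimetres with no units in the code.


translate([165, 239, 0]) cube([2601, 1158, 181]);


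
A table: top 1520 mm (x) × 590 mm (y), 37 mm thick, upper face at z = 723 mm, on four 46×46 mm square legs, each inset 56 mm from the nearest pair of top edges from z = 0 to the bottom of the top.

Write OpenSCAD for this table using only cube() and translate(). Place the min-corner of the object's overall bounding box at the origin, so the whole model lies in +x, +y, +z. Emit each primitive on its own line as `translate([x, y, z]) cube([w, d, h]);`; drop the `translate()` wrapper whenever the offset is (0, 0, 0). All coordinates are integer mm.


// leg_h = 723 - 37 = 686
translate([0, 0, 686]) cube([1520, 590, 37]);
translate([56, 56, 0]) cube([46, 46, 686]);
translate([1418, 56, 0]) cube([46, 46, 686]);
translate([56, 488, 0]) cube([46, 46, 686]);
translate([1418, 488, 0]) cube([46, 46, 686]);


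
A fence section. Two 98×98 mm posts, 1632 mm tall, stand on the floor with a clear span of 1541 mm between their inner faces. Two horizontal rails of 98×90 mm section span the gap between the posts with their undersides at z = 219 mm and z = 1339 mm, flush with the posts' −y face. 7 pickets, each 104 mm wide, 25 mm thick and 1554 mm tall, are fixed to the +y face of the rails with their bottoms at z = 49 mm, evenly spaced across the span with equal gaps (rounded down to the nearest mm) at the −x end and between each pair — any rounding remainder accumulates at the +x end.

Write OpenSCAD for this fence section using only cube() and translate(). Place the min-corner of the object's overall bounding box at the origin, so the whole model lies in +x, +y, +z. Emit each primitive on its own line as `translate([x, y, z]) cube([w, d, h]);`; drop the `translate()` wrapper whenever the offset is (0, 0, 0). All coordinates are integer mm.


cube([98, 98, 1632]);
translate([1639, 0, 0]) cube([98, 98, 1632]);
translate([98, 0, 219]) cube([1541, 98, 90]);
translate([98, 0, 1339]) cube([1541, 98, 90]);
translate([199, 98, 49]) cube([104, 25, 1554]);
translate([404, 98, 49]) cube([104, 25, 1554]);
translate([609, 98, 49]) cube([104, 25, 1554]);
translate([814, 98, 49]) cube([104, 25, 1554]);
translate([1019, 98, 49]) cube([104, 25, 1554]);
translate([1224, 98, 49]) cube([104, 25, 1554]);
translate([1429, 98, 49]) cube([104, 25, 1554]);


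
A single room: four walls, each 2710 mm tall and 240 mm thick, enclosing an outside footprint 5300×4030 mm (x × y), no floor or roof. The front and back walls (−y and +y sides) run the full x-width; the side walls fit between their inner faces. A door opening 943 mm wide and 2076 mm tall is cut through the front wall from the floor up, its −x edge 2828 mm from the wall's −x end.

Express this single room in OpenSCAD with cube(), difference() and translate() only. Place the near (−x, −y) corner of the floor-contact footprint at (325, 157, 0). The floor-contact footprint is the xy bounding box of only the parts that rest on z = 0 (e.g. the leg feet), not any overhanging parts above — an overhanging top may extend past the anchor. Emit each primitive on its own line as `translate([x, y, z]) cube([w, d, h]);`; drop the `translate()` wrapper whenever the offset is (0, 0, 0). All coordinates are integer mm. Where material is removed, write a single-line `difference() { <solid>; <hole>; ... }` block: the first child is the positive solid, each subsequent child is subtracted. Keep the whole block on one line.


difference() { translate([325, 157, 0]) cube([5300, 240, 2710]); translate([3153, 157, 0]) cube([943, 240, 2076]); }
translate([325, 3947, 0]) cube([5300, 240, 2710]);
translate([325, 397, 0]) cube([240, 3550, 2710]);
translate([5385, 397, 0]) cube([240, 3550, 2710]);


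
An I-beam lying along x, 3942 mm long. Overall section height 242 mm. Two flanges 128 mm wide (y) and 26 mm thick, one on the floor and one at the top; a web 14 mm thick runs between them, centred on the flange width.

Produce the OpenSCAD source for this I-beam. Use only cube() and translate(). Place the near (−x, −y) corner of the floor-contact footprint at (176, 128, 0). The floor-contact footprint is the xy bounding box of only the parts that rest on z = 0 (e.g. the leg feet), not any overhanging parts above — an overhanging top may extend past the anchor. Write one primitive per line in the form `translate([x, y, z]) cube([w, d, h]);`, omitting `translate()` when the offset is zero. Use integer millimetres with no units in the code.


translate([176, 128, 0]) cube([3942, 128, 26]);
translate([176, 185, 26]) cube([3942, 14, 190]);
translate([176, 128, 216]) cube([3942, 128, 26]);


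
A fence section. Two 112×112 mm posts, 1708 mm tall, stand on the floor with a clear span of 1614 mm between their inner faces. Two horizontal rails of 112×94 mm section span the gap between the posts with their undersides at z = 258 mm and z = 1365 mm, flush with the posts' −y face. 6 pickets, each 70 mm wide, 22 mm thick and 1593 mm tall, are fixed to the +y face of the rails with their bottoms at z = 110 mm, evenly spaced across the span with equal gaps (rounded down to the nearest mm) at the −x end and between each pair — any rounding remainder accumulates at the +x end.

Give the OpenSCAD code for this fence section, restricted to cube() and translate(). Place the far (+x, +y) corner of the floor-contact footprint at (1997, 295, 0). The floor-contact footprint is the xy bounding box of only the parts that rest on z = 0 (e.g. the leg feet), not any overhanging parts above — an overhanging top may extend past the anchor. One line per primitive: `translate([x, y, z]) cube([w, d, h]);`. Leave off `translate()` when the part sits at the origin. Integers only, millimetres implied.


translate([159, 183, 0]) cube([112, 112, 1708]);
translate([1885, 183, 0]) cube([112, 112, 1708]);
translate([271, 183, 258]) cube([1614, 112, 94]);
translate([271, 183, 1365]) cube([1614, 112, 94]);
translate([441, 295, 110]) cube([70, 22, 1593]);
translate([681, 295, 110]) cube([70, 22, 1593]);
translate([921, 295, 110]) cube([70, 22, 1593]);
translate([1161, 295, 110]) cube([70, 22, 1593]);
translate([1401, 295, 110]) cube([70, 22, 1593]);
translate([1641, 295, 110]) cube([70, 22, 1593]);


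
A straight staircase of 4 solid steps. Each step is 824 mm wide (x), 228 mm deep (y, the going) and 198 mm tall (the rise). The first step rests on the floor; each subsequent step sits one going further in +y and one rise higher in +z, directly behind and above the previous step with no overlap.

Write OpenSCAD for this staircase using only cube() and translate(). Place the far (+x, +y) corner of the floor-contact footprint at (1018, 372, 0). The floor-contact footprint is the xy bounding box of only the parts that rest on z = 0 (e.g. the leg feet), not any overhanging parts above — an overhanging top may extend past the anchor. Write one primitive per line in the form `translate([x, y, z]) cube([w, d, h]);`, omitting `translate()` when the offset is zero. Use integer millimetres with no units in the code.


translate([194, 144, 0]) cube([824, 228, 198]);
translate([194, 372, 198]) cube([824, 228, 198]);
translate([194, 600, 396]) cube([824, 228, 198]);
translate([194, 828, 594]) cube([824, 228, 198]);


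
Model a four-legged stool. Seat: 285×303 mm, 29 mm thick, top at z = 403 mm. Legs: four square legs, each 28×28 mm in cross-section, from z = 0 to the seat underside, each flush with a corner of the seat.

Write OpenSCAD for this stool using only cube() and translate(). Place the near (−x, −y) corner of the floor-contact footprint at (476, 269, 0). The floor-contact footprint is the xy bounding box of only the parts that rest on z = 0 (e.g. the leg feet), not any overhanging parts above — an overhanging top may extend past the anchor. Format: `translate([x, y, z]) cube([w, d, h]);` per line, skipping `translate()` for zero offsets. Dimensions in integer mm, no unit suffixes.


// leg_h = 403 - 29 = 374
translate([476, 269, 374]) cube([285, 303, 29]);
translate([476, 269, 0]) cube([28, 28, 374]);
translate([733, 269, 0]) cube([28, 28, 374]);
translate([476, 544, 0]) cube([28, 28, 374]);
translate([733, 544, 0]) cube([28, 28, 374]);


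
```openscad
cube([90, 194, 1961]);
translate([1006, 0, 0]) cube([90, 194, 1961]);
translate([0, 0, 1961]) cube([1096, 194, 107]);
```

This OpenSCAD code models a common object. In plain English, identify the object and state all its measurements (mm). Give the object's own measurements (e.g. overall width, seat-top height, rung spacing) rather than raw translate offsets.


A door frame. The clear opening is 916 mm wide and 1961 mm high. Two 90 mm wide jambs, 194 mm deep, stand either side of the opening from the floor to the top of the opening. A 107 mm thick head sits across the top of both jambs, spanning the full outside width of the frame.


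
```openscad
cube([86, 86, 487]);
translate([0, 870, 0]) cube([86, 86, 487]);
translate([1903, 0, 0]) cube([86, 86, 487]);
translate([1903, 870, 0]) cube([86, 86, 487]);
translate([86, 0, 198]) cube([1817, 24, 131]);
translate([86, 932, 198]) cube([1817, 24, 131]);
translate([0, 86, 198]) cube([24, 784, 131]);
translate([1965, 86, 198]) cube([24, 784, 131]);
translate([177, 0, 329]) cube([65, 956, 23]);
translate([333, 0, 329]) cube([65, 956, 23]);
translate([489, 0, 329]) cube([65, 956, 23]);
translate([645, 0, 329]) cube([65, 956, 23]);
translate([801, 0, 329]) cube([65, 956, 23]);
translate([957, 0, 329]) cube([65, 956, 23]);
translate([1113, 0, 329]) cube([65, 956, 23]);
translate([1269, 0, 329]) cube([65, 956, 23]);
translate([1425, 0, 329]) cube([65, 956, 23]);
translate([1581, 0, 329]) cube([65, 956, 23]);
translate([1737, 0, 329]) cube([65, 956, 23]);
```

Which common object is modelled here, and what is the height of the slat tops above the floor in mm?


A bed frame. The slat-top height is 352 mm.

Four posts, four rails, and a row of slats — a bed frame. Slats sit on the rails at z = 198 + 131 = 329; with slat thickness 23, the top is 352 mm.
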